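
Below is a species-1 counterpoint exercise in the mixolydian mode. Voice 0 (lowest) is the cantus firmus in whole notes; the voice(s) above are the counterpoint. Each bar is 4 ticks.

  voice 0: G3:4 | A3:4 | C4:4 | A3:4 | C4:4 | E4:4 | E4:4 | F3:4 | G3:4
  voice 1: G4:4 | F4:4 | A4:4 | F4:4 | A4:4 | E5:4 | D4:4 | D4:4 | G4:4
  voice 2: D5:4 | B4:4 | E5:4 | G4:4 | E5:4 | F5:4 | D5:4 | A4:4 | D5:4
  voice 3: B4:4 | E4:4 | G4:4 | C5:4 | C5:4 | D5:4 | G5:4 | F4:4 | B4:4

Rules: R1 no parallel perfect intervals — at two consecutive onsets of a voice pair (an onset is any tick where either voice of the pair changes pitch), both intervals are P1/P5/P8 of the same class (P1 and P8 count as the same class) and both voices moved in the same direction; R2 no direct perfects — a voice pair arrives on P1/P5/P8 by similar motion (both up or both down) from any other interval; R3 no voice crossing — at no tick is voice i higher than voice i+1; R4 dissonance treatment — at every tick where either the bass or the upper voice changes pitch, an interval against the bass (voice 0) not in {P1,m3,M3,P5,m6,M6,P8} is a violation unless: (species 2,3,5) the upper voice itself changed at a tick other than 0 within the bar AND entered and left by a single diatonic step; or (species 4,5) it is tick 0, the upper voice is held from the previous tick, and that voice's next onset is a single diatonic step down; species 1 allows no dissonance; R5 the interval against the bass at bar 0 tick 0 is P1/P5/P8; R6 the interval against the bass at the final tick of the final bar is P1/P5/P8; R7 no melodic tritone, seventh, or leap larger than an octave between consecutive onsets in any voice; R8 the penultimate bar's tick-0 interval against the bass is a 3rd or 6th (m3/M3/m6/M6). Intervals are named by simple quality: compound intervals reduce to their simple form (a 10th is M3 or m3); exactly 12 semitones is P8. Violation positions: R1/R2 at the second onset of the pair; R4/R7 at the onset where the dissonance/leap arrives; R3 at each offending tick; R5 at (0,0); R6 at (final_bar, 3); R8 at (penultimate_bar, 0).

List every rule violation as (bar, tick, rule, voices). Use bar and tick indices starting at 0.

(0, 0, R3, (2, 3))
(0, 0, R5, (0, 3))
(0, 1, R3, (2, 3))
(0, 2, R3, (2, 3))
(0, 3, R3, (2, 3))
(1, 0, R2, (2, 3))
(1, 0, R3, (2, 3))
(1, 0, R4, (0, 2))
(1, 1, R3, (2, 3))
(1, 2, R3, (2, 3))
(1, 3, R3, (2, 3))
(2, 0, R1, (0, 3))
(2, 0, R2, (1, 2))
(2, 0, R3, (2, 3))
(2, 1, R3, (2, 3))
(2, 2, R3, (2, 3))
(2, 3, R3, (2, 3))
(3, 0, R4, (0, 2))
(4, 0, R2, (1, 2))
(4, 0, R3, (2, 3))
(4, 1, R3, (2, 3))
(4, 2, R3, (2, 3))
(4, 3, R3, (2, 3))
(5, 0, R2, (0, 1))
(5, 0, R3, (2, 3))
(5, 0, R4, (0, 2))
(5, 0, R4, (0, 3))
(5, 1, R3, (2, 3))
(5, 2, R3, (2, 3))
(5, 3, R3, (2, 3))
(6, 0, R2, (1, 2))
(6, 0, R3, (0, 1))
(6, 0, R4, (0, 1))
(6, 0, R4, (0, 2))
(6, 0, R7, (1,))
(6, 1, R3, (0, 1))
(6, 2, R3, (0, 1))
(6, 3, R3, (0, 1))
(7, 0, R2, (0, 3))
(7, 0, R3, (2, 3))
(7, 0, R7, (0,))
(7, 0, R7, (3,))
(7, 0, R8, (0, 3))
(7, 1, R3, (2, 3))
(7, 2, R3, (2, 3))
(7, 3, R3, (2, 3))
(8, 0, R1, (1, 2))
(8, 0, R2, (0, 1))
(8, 0, R2, (0, 2))
(8, 0, R3, (2, 3))
(8, 0, R7, (3,))
(8, 1, R3, (2, 3))
(8, 2, R3, (2, 3))
(8, 3, R3, (2, 3))
(8, 3, R6, (0, 3))

bar 0: v0=G3 v1=G4 v2=D5 v3=B4 downbeat M3
bar 1: v0=A3 v1=F4 v2=B4 v3=E4 downbeat P5
bar 2: v0=C4 v1=A4 v2=E5 v3=G4 downbeat P5
bar 3: v0=A3 v1=F4 v2=G4 v3=C5 downbeat m3
bar 4: v0=C4 v1=A4 v2=E5 v3=C5 downbeat P8
bar 5: v0=E4 v1=E5 v2=F5 v3=D5 downbeat m7
bar 6: v0=E4 v1=D4 v2=D5 v3=G5 downbeat m3
bar 7: v0=F3 v1=D4 v2=A4 v3=F4 downbeat P8
bar 8: v0=G3 v1=G4 v2=D5 v3=B4 downbeat M3
  -> R3 @ bar 0 tick 0 v(2, 3): D5 above B4
  -> R5 @ bar 0 tick 0 v(0, 3): opens on M3
  -> R3 @ bar 0 tick 1 v(2, 3): D5 above B4
  -> R3 @ bar 0 tick 2 v(2, 3): D5 above B4
  -> R3 @ bar 0 tick 3 v(2, 3): D5 above B4
  -> R2 @ bar 1 tick 0 v(2, 3): D5/B4 m3 -> B4/E4 P5 similar
  -> R3 @ bar 1 tick 0 v(2, 3): B4 above E4
  -> R4 @ bar 1 tick 0 v(0, 2): A3/B4 M2 untreated
  -> R3 @ bar 1 tick 1 v(2, 3): B4 above E4
  -> R3 @ bar 1 tick 2 v(2, 3): B4 above E4
  -> R3 @ bar 1 tick 3 v(2, 3): B4 above E4
  -> R1 @ bar 2 tick 0 v(0, 3): A3/E4 P5 -> C4/G4 P5 similar
  -> R2 @ bar 2 tick 0 v(1, 2): F4/B4 TT -> A4/E5 P5 similar
  -> R3 @ bar 2 tick 0 v(2, 3): E5 above G4
  -> R3 @ bar 2 tick 1 v(2, 3): E5 above G4
  -> R3 @ bar 2 tick 2 v(2, 3): E5 above G4
  -> R3 @ bar 2 tick 3 v(2, 3): E5 above G4
  -> R4 @ bar 3 tick 0 v(0, 2): A3/G4 m7 untreated
  -> R2 @ bar 4 tick 0 v(1, 2): F4/G4 M2 -> A4/E5 P5 similar
  -> R3 @ bar 4 tick 0 v(2, 3): E5 above C5
  -> R3 @ bar 4 tick 1 v(2, 3): E5 above C5
  -> R3 @ bar 4 tick 2 v(2, 3): E5 above C5
  -> R3 @ bar 4 tick 3 v(2, 3): E5 above C5
  -> R2 @ bar 5 tick 0 v(0, 1): C4/A4 M6 -> E4/E5 P8 similar
  -> R3 @ bar 5 tick 0 v(2, 3): F5 above D5
  -> R4 @ bar 5 tick 0 v(0, 2): E4/F5 m2 untreated
  -> R4 @ bar 5 tick 0 v(0, 3): E4/D5 m7 untreated
  -> R3 @ bar 5 tick 1 v(2, 3): F5 above D5
  -> R3 @ bar 5 tick 2 v(2, 3): F5 above D5
  -> R3 @ bar 5 tick 3 v(2, 3): F5 above D5
  -> R2 @ bar 6 tick 0 v(1, 2): E5/F5 m2 -> D4/D5 P8 similar
  -> R3 @ bar 6 tick 0 v(0, 1): E4 above D4
  -> R4 @ bar 6 tick 0 v(0, 1): E4/D4 M2 untreated
  -> R4 @ bar 6 tick 0 v(0, 2): E4/D5 m7 untreated
  -> R7 @ bar 6 tick 0 v(1,): E5->D4 leap 14st
  -> R3 @ bar 6 tick 1 v(0, 1): E4 above D4
  -> R3 @ bar 6 tick 2 v(0, 1): E4 above D4
  -> R3 @ bar 6 tick 3 v(0, 1): E4 above D4
  -> R2 @ bar 7 tick 0 v(0, 3): E4/G5 m3 -> F3/F4 P8 similar
  -> R3 @ bar 7 tick 0 v(2, 3): A4 above F4
  -> R7 @ bar 7 tick 0 v(0,): E4->F3 leap 11st
  -> R7 @ bar 7 tick 0 v(3,): G5->F4 leap 14st
  -> R8 @ bar 7 tick 0 v(0, 3): penult P8 not 3rd/6th
  -> R3 @ bar 7 tick 1 v(2, 3): A4 above F4
  -> R3 @ bar 7 tick 2 v(2, 3): A4 above F4
  -> R3 @ bar 7 tick 3 v(2, 3): A4 above F4
  -> R1 @ bar 8 tick 0 v(1, 2): D4/A4 P5 -> G4/D5 P5 similar
  -> R2 @ bar 8 tick 0 v(0, 1): F3/D4 M6 -> G3/G4 P8 similar
  -> R2 @ bar 8 tick 0 v(0, 2): F3/A4 M3 -> G3/D5 P5 similar
  -> R3 @ bar 8 tick 0 v(2, 3): D5 above B4
  -> R7 @ bar 8 tick 0 v(3,): F4->B4 leap 6st
  -> R3 @ bar 8 tick 1 v(2, 3): D5 above B4
  -> R3 @ bar 8 tick 2 v(2, 3): D5 above B4
  -> R3 @ bar 8 tick 3 v(2, 3): D5 above B4
  -> R6 @ bar 8 tick 3 v(0, 3): closes on M3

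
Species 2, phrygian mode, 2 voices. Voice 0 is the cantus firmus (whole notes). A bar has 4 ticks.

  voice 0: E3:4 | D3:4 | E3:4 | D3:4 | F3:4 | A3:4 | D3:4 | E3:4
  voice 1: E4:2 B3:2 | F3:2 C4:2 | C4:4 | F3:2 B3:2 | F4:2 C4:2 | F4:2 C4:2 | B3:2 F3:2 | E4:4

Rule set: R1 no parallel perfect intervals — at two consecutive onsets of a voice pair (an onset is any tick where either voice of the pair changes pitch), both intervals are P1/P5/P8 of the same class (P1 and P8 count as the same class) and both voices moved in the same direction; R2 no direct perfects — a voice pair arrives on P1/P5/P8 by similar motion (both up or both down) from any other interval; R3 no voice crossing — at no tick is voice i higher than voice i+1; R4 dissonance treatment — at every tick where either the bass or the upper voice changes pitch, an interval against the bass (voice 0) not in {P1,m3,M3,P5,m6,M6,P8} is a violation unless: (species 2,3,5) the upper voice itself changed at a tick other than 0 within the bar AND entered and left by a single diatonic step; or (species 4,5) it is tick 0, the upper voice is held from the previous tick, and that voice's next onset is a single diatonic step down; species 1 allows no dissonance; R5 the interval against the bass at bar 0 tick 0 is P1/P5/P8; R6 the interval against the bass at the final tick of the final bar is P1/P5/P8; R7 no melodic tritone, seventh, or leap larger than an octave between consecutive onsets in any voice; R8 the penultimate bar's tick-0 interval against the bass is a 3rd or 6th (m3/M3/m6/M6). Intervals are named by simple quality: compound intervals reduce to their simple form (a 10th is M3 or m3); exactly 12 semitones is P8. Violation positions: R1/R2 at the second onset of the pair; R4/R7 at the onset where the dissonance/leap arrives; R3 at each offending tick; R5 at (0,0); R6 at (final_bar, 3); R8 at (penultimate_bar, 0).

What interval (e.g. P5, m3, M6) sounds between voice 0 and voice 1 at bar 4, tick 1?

P8

voice 0=F3 voice 1=F4 -> P8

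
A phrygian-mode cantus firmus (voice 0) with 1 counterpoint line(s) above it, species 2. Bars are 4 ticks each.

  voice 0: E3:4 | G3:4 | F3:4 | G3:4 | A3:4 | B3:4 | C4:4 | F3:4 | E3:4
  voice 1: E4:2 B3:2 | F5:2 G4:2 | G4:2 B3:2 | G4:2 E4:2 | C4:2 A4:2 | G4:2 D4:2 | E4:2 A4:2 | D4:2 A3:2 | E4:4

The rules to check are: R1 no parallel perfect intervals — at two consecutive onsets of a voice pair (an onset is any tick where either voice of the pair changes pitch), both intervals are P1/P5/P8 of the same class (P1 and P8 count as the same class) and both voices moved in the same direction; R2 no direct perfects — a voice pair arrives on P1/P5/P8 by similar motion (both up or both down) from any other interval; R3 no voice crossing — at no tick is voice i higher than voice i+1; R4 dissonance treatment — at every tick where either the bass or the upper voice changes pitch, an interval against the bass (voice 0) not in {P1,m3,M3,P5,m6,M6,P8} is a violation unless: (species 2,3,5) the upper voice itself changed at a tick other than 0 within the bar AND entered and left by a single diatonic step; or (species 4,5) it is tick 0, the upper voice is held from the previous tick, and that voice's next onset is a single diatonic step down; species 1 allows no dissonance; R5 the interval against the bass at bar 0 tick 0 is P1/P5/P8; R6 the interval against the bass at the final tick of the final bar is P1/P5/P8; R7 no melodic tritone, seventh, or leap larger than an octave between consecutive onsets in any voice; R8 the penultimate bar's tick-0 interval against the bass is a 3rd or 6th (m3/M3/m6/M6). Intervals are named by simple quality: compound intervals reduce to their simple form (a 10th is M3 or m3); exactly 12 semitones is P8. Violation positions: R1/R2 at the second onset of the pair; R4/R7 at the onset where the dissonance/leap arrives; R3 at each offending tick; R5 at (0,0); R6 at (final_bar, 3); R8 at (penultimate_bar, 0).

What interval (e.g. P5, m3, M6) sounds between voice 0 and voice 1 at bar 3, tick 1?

voice 0=G3 voice 1=G4 -> P8

P8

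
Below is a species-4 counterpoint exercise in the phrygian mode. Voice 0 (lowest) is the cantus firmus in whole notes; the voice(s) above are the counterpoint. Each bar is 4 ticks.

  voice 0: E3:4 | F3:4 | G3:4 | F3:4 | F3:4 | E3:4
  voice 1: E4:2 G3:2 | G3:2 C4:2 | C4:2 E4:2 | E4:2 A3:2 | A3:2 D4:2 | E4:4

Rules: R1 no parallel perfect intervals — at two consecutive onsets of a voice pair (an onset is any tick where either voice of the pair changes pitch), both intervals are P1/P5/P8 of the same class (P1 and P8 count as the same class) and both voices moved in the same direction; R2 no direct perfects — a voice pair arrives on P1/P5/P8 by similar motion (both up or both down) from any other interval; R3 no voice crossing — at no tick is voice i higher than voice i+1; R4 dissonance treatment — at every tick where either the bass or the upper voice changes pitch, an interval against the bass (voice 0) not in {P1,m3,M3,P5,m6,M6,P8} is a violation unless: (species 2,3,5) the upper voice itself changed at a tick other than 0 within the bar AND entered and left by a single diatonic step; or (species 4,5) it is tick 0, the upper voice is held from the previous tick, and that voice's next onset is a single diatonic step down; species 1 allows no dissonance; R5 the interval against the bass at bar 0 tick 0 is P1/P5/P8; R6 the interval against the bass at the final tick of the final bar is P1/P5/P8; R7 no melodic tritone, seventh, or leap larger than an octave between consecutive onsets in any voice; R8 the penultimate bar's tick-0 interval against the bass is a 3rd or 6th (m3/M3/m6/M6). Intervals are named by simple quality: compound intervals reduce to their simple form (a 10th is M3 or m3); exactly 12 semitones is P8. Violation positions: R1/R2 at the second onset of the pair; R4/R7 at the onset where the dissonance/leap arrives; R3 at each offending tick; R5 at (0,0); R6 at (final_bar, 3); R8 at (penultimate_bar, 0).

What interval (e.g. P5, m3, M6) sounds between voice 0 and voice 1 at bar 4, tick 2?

M6

voice 0=F3 voice 1=D4 -> M6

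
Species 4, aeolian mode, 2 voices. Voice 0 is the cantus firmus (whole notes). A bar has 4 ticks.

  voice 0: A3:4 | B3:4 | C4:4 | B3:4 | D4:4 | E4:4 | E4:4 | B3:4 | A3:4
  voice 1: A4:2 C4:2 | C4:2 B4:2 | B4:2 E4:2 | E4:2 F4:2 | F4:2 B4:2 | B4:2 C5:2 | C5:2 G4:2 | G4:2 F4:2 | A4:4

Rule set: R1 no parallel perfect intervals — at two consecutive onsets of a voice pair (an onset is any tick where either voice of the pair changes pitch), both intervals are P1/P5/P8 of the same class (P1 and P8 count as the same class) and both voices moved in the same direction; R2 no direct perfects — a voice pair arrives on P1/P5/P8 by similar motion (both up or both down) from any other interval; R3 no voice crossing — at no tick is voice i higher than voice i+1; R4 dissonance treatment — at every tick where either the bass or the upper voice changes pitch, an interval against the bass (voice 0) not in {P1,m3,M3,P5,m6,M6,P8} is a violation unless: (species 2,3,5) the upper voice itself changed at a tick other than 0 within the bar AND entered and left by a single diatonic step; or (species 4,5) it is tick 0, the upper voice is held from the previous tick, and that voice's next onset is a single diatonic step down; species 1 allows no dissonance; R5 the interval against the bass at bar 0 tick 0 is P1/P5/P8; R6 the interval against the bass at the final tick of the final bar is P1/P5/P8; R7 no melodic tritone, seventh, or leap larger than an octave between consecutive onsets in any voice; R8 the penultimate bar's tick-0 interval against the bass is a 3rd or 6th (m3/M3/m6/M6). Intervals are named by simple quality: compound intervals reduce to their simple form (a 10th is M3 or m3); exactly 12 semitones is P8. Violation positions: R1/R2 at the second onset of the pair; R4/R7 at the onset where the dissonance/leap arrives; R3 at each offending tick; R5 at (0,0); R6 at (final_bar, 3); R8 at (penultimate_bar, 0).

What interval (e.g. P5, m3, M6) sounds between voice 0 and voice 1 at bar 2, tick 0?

voice 0=C4 voice 1=B4 -> M7

M7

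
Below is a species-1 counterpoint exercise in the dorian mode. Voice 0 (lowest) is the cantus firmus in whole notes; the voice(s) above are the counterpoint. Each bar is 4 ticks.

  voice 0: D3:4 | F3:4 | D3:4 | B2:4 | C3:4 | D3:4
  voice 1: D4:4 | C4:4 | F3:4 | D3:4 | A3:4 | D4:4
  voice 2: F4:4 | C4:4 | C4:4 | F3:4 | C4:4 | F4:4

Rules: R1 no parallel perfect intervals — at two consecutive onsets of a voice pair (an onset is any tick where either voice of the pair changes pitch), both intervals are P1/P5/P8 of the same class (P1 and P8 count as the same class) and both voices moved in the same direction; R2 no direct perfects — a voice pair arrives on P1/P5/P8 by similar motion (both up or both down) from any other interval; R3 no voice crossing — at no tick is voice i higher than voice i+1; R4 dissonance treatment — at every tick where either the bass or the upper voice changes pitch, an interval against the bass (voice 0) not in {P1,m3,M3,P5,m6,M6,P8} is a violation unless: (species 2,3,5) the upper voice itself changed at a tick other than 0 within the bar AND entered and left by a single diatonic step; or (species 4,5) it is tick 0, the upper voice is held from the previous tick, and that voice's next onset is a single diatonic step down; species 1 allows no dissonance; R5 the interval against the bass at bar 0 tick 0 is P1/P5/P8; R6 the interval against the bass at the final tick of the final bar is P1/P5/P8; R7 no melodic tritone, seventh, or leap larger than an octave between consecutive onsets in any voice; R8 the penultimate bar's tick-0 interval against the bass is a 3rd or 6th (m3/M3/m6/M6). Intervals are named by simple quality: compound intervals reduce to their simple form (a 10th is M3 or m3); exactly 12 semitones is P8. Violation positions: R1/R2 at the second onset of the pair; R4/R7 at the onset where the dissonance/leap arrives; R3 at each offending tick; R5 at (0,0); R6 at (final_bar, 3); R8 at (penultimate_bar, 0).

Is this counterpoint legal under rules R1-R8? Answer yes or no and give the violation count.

bar 0: v0=D3 v1=D4 v2=F4 (m3)
bar 1: v0=F3 v1=C4 v2=C4 (P5)
bar 2: v0=D3 v1=F3 v2=C4 (m7)
bar 3: v0=B2 v1=D3 v2=F3 (TT)
bar 4: v0=C3 v1=A3 v2=C4 (P8)
bar 5: v0=D3 v1=D4 v2=F4 (m3)
  R5 @ bar0.0: opens on m3
  R2 @ bar1.0: D4/F4 m3 -> C4/C4 P1 similar
  R4 @ bar2.0: D3/C4 m7 untreated
  R4 @ bar3.0: B2/F3 TT untreated
  R2 @ bar4.0: B2/F3 TT -> C3/C4 P8 similar
  R8 @ bar4.0: penult P8 not 3rd/6th
  R2 @ bar5.0: C3/A3 M6 -> D3/D4 P8 similar
  R6 @ bar5.3: closes on m3

No (8 violations)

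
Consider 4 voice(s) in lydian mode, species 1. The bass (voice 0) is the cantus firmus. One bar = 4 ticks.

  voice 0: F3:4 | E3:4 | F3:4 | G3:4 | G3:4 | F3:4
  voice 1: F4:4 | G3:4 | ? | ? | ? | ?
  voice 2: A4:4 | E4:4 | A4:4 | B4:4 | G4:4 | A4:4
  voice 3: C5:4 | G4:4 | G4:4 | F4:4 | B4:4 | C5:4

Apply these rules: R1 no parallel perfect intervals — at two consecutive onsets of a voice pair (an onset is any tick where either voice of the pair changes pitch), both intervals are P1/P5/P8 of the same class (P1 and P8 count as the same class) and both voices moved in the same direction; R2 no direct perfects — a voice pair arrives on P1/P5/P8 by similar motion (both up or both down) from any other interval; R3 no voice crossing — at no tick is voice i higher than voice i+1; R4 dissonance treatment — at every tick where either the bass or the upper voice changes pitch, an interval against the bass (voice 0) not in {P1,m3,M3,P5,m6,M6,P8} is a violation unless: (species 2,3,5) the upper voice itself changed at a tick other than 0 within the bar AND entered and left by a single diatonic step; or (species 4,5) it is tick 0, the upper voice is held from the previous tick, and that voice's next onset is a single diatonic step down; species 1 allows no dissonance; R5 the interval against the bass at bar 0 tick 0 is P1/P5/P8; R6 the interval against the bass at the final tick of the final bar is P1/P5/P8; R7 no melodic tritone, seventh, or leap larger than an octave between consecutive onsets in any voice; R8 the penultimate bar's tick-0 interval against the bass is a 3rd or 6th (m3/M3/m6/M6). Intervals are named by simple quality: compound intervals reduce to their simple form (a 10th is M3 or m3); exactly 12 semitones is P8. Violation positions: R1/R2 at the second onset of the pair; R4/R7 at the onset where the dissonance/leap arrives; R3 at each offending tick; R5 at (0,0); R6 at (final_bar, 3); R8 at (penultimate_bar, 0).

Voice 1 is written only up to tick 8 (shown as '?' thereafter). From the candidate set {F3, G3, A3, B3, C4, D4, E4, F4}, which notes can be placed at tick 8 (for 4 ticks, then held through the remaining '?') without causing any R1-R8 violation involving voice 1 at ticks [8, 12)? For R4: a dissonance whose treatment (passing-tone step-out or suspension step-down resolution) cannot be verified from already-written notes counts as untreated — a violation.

F3: legal
G3: violates R4
A3: violates R2
B3: violates R4
C4: violates R2
D4: violates R2
E4: violates R4
F4: violates R2,R7

{F3}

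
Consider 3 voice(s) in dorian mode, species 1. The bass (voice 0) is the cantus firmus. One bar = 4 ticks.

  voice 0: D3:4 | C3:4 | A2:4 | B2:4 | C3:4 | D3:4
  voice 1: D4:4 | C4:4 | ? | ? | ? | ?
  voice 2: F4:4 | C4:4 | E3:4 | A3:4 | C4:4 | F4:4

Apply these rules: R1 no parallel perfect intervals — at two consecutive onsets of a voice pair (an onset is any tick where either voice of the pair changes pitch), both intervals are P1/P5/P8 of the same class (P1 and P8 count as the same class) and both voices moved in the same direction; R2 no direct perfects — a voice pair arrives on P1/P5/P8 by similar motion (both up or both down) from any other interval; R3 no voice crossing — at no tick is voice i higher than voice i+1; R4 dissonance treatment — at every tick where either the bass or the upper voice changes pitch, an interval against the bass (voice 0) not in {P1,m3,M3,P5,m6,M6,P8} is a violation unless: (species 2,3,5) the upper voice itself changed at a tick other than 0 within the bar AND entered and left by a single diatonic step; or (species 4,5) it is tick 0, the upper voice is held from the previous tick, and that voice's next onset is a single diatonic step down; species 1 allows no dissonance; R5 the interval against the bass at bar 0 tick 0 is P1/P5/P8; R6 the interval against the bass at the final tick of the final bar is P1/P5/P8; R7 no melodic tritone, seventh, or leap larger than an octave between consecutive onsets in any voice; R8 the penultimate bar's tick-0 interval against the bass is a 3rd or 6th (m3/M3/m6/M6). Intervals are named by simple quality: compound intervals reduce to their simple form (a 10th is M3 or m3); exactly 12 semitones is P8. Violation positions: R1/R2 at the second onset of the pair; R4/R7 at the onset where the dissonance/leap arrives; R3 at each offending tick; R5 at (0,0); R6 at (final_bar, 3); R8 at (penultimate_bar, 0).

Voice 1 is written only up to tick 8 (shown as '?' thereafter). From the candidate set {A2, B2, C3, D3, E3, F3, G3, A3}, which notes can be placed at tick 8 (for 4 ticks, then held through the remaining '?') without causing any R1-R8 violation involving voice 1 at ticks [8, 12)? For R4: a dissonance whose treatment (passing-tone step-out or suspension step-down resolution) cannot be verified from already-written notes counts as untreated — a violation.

A2: violates R1,R2,R7
B2: violates R4,R7
C3: legal
D3: violates R4,R7
E3: violates R1,R2
F3: violates R3
G3: violates R3,R4
A3: violates R1,R3

{C3}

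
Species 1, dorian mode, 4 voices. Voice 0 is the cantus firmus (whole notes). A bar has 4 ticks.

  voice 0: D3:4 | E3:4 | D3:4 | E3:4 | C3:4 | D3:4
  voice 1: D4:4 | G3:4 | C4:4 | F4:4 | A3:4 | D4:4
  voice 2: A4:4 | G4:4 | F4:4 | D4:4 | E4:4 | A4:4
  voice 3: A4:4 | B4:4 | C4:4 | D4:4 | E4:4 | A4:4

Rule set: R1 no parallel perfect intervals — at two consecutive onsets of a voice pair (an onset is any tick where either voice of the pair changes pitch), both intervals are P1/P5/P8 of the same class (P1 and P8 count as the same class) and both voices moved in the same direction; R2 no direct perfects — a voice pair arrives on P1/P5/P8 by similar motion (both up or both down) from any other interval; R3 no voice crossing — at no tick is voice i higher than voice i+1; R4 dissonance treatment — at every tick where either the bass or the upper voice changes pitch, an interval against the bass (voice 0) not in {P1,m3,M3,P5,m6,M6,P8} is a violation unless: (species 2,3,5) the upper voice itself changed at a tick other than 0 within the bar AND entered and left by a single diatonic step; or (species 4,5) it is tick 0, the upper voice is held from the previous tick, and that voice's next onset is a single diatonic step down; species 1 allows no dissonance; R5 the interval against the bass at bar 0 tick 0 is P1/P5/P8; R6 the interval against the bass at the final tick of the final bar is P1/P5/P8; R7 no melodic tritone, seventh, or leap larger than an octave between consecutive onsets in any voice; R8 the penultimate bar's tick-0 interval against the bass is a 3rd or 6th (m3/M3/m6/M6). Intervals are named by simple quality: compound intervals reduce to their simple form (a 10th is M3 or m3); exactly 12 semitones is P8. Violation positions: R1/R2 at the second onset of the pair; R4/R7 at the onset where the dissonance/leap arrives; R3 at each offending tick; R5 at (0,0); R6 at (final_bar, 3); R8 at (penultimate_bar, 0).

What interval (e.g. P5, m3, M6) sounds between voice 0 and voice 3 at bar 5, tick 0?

P5

voice 0=D3 voice 3=A4 -> P5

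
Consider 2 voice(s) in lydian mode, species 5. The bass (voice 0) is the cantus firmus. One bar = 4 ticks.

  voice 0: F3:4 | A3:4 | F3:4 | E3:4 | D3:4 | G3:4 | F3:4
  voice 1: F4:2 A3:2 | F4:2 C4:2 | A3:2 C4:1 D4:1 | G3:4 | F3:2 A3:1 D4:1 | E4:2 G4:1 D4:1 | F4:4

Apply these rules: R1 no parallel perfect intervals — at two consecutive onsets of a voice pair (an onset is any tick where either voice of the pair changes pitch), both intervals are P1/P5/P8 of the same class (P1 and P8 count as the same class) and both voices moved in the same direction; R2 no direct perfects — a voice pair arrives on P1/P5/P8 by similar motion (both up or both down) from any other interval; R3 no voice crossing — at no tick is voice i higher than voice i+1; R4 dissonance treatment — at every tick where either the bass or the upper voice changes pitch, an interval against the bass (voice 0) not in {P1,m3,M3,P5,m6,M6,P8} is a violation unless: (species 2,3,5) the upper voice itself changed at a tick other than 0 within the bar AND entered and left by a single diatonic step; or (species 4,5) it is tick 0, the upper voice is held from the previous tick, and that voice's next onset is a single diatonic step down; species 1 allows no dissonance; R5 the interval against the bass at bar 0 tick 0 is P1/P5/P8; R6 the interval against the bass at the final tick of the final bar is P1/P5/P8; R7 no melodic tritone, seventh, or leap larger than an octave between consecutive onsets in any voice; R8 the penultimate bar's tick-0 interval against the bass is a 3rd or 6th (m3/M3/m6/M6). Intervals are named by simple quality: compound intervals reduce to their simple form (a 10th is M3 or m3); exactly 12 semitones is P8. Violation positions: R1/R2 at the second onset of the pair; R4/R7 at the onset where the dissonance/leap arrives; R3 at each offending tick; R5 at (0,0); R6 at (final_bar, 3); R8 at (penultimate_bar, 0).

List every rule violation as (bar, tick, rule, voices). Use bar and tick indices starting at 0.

No violations across 7 bars (F3..F3 vs F4..F4).

bar 0: v0=F3 v1=F4 downbeat P8
bar 1: v0=A3 v1=F4 downbeat m6
bar 2: v0=F3 v1=A3 downbeat M3
bar 3: v0=E3 v1=G3 downbeat m3
bar 4: v0=D3 v1=F3 downbeat m3
bar 5: v0=G3 v1=E4 downbeat M6
bar 6: v0=F3 v1=F4 downbeat P8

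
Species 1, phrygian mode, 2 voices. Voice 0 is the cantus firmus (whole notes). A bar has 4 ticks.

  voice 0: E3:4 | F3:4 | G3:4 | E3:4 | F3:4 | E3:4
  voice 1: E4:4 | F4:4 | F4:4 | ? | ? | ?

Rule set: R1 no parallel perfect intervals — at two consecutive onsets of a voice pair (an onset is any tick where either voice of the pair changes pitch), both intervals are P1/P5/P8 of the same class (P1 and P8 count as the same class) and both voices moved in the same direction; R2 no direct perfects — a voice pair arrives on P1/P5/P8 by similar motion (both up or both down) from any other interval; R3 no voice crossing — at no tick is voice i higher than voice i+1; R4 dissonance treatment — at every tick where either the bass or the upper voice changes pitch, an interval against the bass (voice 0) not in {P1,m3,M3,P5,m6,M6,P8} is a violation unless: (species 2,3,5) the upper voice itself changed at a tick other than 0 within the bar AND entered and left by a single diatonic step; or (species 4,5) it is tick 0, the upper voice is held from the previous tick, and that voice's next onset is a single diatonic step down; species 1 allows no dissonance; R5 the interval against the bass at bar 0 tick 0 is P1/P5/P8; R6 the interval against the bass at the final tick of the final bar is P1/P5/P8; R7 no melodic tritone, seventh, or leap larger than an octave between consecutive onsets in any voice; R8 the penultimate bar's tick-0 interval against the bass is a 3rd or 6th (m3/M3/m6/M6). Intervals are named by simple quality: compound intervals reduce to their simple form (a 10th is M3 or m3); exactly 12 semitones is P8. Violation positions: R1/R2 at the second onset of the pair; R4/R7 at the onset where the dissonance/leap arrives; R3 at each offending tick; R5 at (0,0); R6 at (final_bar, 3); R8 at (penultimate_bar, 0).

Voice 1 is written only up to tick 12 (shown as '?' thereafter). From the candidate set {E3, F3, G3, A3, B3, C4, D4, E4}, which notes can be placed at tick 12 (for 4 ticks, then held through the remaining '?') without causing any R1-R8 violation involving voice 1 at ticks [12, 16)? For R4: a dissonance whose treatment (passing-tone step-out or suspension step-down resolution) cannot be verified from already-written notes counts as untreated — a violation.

{C4}

E3: violates R2,R7
F3: violates R4
G3: violates R7
A3: violates R4
B3: violates R2,R7
C4: legal
D4: violates R4
E4: violates R2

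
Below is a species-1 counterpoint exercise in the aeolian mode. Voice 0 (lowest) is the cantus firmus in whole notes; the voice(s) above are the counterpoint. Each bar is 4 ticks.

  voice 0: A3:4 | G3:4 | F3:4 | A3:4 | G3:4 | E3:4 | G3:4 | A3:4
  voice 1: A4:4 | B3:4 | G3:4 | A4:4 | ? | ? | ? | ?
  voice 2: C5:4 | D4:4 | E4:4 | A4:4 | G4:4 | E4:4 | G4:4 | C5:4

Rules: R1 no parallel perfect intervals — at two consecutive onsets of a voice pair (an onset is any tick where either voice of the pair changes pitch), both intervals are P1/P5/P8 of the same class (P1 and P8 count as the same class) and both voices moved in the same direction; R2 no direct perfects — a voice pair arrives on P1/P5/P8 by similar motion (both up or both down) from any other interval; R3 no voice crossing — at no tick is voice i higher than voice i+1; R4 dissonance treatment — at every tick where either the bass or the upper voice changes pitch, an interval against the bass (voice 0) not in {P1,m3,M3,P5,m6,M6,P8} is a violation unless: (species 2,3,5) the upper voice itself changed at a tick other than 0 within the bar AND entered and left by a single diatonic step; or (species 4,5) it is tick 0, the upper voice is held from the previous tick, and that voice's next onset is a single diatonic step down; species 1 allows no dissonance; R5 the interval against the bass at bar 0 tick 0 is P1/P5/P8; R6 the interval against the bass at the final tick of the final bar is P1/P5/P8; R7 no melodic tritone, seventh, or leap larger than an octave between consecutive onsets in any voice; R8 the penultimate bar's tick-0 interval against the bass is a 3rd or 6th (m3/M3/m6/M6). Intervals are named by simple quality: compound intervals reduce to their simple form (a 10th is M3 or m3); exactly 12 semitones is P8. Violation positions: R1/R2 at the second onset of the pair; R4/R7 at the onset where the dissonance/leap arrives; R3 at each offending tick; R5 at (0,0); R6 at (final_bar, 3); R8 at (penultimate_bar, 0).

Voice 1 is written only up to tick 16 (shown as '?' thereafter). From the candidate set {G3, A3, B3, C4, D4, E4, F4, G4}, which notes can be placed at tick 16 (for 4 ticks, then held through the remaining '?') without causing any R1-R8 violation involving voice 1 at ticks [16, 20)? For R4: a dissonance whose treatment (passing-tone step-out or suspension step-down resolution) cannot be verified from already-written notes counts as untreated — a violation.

{E4}

G3: violates R1,R7
A3: violates R4
B3: violates R7
C4: violates R2,R4
D4: violates R2
E4: legal
F4: violates R4
G4: violates R1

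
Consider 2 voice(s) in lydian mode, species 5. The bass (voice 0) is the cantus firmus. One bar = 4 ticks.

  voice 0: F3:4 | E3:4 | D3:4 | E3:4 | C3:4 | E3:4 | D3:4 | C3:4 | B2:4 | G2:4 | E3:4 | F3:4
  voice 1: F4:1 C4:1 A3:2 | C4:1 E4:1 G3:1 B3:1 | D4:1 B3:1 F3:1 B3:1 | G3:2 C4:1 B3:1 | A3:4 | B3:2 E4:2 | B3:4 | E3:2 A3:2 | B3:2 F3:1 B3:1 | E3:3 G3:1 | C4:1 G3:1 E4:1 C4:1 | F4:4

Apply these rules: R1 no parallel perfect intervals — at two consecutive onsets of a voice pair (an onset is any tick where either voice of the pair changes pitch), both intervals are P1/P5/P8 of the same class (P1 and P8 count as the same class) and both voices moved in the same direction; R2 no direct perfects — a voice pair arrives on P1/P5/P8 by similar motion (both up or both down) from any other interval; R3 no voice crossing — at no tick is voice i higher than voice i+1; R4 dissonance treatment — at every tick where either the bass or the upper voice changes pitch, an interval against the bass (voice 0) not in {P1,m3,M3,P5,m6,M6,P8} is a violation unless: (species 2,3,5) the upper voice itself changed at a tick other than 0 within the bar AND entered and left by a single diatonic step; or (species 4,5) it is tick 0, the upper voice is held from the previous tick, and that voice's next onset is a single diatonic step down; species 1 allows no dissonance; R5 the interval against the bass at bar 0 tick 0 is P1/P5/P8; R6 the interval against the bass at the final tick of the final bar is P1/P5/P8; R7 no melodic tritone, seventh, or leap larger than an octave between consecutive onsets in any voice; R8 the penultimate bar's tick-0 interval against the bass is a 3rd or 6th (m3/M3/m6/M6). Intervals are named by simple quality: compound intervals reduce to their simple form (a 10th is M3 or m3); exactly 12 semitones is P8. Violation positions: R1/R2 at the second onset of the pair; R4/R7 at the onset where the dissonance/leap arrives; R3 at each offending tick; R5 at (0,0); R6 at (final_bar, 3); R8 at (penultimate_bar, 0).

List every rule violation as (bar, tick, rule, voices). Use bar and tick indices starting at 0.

(2, 2, R7, (1,))
(2, 3, R7, (1,))
(5, 0, R2, (0, 1))
(8, 2, R4, (0, 1))
(8, 2, R7, (1,))
(8, 3, R7, (1,))
(11, 0, R2, (0, 1))

bar 0: v0=F3 v1=F4 downbeat P8
bar 1: v0=E3 v1=C4 downbeat m6
bar 2: v0=D3 v1=D4 downbeat P8
bar 3: v0=E3 v1=G3 downbeat m3
bar 4: v0=C3 v1=A3 downbeat M6
bar 5: v0=E3 v1=B3 downbeat P5
bar 6: v0=D3 v1=B3 downbeat M6
bar 7: v0=C3 v1=E3 downbeat M3
bar 8: v0=B2 v1=B3 downbeat P8
bar 9: v0=G2 v1=E3 downbeat M6
bar 10: v0=E3 v1=C4 downbeat m6
bar 11: v0=F3 v1=F4 downbeat P8
  -> R7 @ bar 2 tick 2 v(1,): B3->F3 leap 6st
  -> R7 @ bar 2 tick 3 v(1,): F3->B3 leap 6st
  -> R2 @ bar 5 tick 0 v(0, 1): C3/A3 M6 -> E3/B3 P5 similar
  -> R4 @ bar 8 tick 2 v(0, 1): B2/F3 TT untreated
  -> R7 @ bar 8 tick 2 v(1,): B3->F3 leap 6st
  -> R7 @ bar 8 tick 3 v(1,): F3->B3 leap 6st
  -> R2 @ bar 11 tick 0 v(0, 1): E3/C4 m6 -> F3/F4 P8 similar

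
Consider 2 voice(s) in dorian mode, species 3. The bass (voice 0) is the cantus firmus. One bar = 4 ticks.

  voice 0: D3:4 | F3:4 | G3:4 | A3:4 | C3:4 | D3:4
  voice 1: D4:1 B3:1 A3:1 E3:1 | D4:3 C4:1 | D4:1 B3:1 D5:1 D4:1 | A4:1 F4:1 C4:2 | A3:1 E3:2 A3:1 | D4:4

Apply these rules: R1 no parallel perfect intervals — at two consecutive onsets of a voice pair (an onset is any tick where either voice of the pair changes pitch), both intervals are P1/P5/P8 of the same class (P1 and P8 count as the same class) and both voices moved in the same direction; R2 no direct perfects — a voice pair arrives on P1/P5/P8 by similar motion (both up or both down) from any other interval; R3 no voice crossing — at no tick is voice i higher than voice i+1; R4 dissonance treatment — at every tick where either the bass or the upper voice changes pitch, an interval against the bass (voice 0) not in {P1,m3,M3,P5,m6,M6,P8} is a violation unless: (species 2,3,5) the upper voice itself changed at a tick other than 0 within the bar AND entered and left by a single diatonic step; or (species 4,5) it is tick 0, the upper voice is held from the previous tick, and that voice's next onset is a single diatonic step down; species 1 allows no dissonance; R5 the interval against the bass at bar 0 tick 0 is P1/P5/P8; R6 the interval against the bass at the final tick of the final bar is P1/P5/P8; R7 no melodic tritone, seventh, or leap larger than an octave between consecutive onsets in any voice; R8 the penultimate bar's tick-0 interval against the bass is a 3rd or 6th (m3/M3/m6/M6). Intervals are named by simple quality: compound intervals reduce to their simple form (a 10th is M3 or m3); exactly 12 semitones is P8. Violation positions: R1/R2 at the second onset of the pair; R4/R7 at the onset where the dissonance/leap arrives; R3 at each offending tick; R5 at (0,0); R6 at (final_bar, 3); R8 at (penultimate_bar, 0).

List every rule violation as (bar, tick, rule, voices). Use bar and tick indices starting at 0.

bar 0: v0=D3 v1=D4 downbeat P8
bar 1: v0=F3 v1=D4 downbeat M6
bar 2: v0=G3 v1=D4 downbeat P5
bar 3: v0=A3 v1=A4 downbeat P8
bar 4: v0=C3 v1=A3 downbeat M6
bar 5: v0=D3 v1=D4 downbeat P8
  -> R4 @ bar 0 tick 3 v(0, 1): D3/E3 M2 untreated
  -> R7 @ bar 1 tick 0 v(1,): E3->D4 leap 10st
  -> R1 @ bar 2 tick 0 v(0, 1): F3/C4 P5 -> G3/D4 P5 similar
  -> R7 @ bar 2 tick 2 v(1,): B3->D5 leap 15st
  -> R2 @ bar 3 tick 0 v(0, 1): G3/D4 P5 -> A3/A4 P8 similar
  -> R2 @ bar 5 tick 0 v(0, 1): C3/A3 M6 -> D3/D4 P8 similar

(0, 3, R4, (0, 1))
(1, 0, R7, (1,))
(2, 0, R1, (0, 1))
(2, 2, R7, (1,))
(3, 0, R2, (0, 1))
(5, 0, R2, (0, 1))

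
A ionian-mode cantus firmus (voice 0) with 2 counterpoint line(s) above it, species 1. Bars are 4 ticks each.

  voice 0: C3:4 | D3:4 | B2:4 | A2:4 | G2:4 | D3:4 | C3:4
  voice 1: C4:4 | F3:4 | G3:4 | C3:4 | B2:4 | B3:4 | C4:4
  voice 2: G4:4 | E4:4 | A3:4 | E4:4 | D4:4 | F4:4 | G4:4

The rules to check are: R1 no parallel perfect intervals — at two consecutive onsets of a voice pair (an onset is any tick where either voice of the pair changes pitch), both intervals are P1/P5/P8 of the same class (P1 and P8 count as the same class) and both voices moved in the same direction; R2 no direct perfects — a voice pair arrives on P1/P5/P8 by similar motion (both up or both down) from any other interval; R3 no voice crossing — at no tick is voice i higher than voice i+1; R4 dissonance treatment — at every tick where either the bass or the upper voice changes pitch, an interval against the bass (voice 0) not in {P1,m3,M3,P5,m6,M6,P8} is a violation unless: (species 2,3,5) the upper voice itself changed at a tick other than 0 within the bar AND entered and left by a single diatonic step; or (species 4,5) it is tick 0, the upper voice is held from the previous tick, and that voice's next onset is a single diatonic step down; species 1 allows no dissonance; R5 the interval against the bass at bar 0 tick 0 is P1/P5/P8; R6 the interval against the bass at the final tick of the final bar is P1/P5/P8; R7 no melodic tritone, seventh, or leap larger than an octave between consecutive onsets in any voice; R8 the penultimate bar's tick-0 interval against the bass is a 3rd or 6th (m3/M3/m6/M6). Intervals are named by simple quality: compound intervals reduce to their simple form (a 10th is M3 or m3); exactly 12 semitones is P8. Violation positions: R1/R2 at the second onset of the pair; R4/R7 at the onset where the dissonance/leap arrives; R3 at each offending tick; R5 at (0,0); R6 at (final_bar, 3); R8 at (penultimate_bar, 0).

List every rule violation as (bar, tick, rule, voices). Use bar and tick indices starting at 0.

bar 0: v0=C3 v1=C4 v2=G4 downbeat P5
bar 1: v0=D3 v1=F3 v2=E4 downbeat M2
bar 2: v0=B2 v1=G3 v2=A3 downbeat m7
bar 3: v0=A2 v1=C3 v2=E4 downbeat P5
bar 4: v0=G2 v1=B2 v2=D4 downbeat P5
bar 5: v0=D3 v1=B3 v2=F4 downbeat m3
bar 6: v0=C3 v1=C4 v2=G4 downbeat P5
  -> R4 @ bar 1 tick 0 v(0, 2): D3/E4 M2 untreated
  -> R4 @ bar 2 tick 0 v(0, 2): B2/A3 m7 untreated
  -> R1 @ bar 4 tick 0 v(0, 2): A2/E4 P5 -> G2/D4 P5 similar
  -> R2 @ bar 6 tick 0 v(1, 2): B3/F4 TT -> C4/G4 P5 similar

(1, 0, R4, (0, 2))
(2, 0, R4, (0, 2))
(4, 0, R1, (0, 2))
(6, 0, R2, (1, 2))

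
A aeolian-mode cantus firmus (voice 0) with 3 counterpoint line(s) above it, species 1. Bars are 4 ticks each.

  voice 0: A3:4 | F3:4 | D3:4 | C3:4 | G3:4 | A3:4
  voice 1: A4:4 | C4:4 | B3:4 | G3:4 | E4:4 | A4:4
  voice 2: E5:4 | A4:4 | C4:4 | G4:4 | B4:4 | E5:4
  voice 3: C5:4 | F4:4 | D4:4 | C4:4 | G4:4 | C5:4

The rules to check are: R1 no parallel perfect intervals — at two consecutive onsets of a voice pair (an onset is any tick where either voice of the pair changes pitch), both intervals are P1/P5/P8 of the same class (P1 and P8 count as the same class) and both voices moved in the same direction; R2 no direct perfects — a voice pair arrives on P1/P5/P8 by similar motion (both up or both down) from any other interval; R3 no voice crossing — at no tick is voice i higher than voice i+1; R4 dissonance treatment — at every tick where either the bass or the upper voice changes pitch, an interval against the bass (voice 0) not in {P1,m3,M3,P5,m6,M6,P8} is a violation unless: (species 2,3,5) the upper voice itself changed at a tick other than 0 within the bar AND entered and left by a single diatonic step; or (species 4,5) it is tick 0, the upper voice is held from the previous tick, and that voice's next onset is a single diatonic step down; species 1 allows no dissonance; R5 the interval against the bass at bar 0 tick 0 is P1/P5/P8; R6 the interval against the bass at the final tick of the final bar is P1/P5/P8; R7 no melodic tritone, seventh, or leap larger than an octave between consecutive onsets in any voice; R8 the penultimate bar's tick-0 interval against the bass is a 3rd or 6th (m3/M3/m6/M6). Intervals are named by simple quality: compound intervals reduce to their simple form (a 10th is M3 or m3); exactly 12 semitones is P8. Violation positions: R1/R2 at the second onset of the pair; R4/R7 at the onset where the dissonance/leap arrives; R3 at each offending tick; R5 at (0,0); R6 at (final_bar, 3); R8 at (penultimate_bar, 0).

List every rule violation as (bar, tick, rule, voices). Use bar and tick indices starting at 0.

bar 0: v0=A3 v1=A4 v2=E5 v3=C5 downbeat m3
bar 1: v0=F3 v1=C4 v2=A4 v3=F4 downbeat P8
bar 2: v0=D3 v1=B3 v2=C4 v3=D4 downbeat P8
bar 3: v0=C3 v1=G3 v2=G4 v3=C4 downbeat P8
bar 4: v0=G3 v1=E4 v2=B4 v3=G4 downbeat P8
bar 5: v0=A3 v1=A4 v2=E5 v3=C5 downbeat m3
  -> R3 @ bar 0 tick 0 v(2, 3): E5 above C5
  -> R5 @ bar 0 tick 0 v(0, 3): opens on m3
  -> R3 @ bar 0 tick 1 v(2, 3): E5 above C5
  -> R3 @ bar 0 tick 2 v(2, 3): E5 above C5
  -> R3 @ bar 0 tick 3 v(2, 3): E5 above C5
  -> R2 @ bar 1 tick 0 v(0, 1): A3/A4 P8 -> F3/C4 P5 similar
  -> R2 @ bar 1 tick 0 v(0, 3): A3/C5 m3 -> F3/F4 P8 similar
  -> R3 @ bar 1 tick 0 v(2, 3): A4 above F4
  -> R3 @ bar 1 tick 1 v(2, 3): A4 above F4
  -> R3 @ bar 1 tick 2 v(2, 3): A4 above F4
  -> R3 @ bar 1 tick 3 v(2, 3): A4 above F4
  -> R1 @ bar 2 tick 0 v(0, 3): F3/F4 P8 -> D3/D4 P8 similar
  -> R4 @ bar 2 tick 0 v(0, 2): D3/C4 m7 untreated
  -> R1 @ bar 3 tick 0 v(0, 3): D3/D4 P8 -> C3/C4 P8 similar
  -> R2 @ bar 3 tick 0 v(0, 1): D3/B3 M6 -> C3/G3 P5 similar
  -> R3 @ bar 3 tick 0 v(2, 3): G4 above C4
  -> R3 @ bar 3 tick 1 v(2, 3): G4 above C4
  -> R3 @ bar 3 tick 2 v(2, 3): G4 above C4
  -> R3 @ bar 3 tick 3 v(2, 3): G4 above C4
  -> R1 @ bar 4 tick 0 v(0, 3): C3/C4 P8 -> G3/G4 P8 similar
  -> R2 @ bar 4 tick 0 v(1, 2): G3/G4 P8 -> E4/B4 P5 similar
  -> R3 @ bar 4 tick 0 v(2, 3): B4 above G4
  -> R8 @ bar 4 tick 0 v(0, 3): penult P8 not 3rd/6th
  -> R3 @ bar 4 tick 1 v(2, 3): B4 above G4
  -> R3 @ bar 4 tick 2 v(2, 3): B4 above G4
  -> R3 @ bar 4 tick 3 v(2, 3): B4 above G4
  -> R1 @ bar 5 tick 0 v(1, 2): E4/B4 P5 -> A4/E5 P5 similar
  -> R2 @ bar 5 tick 0 v(0, 1): G3/E4 M6 -> A3/A4 P8 similar
  -> R2 @ bar 5 tick 0 v(0, 2): G3/B4 M3 -> A3/E5 P5 similar
  -> R3 @ bar 5 tick 0 v(2, 3): E5 above C5
  -> R3 @ bar 5 tick 1 v(2, 3): E5 above C5
  -> R3 @ bar 5 tick 2 v(2, 3): E5 above C5
  -> R3 @ bar 5 tick 3 v(2, 3): E5 above C5
  -> R6 @ bar 5 tick 3 v(0, 3): closes on m3

(0, 0, R3, (2, 3))
(0, 0, R5, (0, 3))
(0, 1, R3, (2, 3))
(0, 2, R3, (2, 3))
(0, 3, R3, (2, 3))
(1, 0, R2, (0, 1))
(1, 0, R2, (0, 3))
(1, 0, R3, (2, 3))
(1, 1, R3, (2, 3))
(1, 2, R3, (2, 3))
(1, 3, R3, (2, 3))
(2, 0, R1, (0, 3))
(2, 0, R4, (0, 2))
(3, 0, R1, (0, 3))
(3, 0, R2, (0, 1))
(3, 0, R3, (2, 3))
(3, 1, R3, (2, 3))
(3, 2, R3, (2, 3))
(3, 3, R3, (2, 3))
(4, 0, R1, (0, 3))
(4, 0, R2, (1, 2))
(4, 0, R3, (2, 3))
(4, 0, R8, (0, 3))
(4, 1, R3, (2, 3))
(4, 2, R3, (2, 3))
(4, 3, R3, (2, 3))
(5, 0, R1, (1, 2))
(5, 0, R2, (0, 1))
(5, 0, R2, (0, 2))
(5, 0, R3, (2, 3))
(5, 1, R3, (2, 3))
(5, 2, R3, (2, 3))
(5, 3, R3, (2, 3))
(5, 3, R6, (0, 3))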